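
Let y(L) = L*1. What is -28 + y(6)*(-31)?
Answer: -214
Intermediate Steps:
y(L) = L
-28 + y(6)*(-31) = -28 + 6*(-31) = -28 - 186 = -214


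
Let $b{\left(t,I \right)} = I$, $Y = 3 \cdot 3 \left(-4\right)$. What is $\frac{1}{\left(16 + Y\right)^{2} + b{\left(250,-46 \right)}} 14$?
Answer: $\frac{7}{177} \approx 0.039548$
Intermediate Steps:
$Y = -36$ ($Y = 9 \left(-4\right) = -36$)
$\frac{1}{\left(16 + Y\right)^{2} + b{\left(250,-46 \right)}} 14 = \frac{1}{\left(16 - 36\right)^{2} - 46} \cdot 14 = \frac{1}{\left(-20\right)^{2} - 46} \cdot 14 = \frac{1}{400 - 46} \cdot 14 = \frac{1}{354} \cdot 14 = \frac{7}{177}$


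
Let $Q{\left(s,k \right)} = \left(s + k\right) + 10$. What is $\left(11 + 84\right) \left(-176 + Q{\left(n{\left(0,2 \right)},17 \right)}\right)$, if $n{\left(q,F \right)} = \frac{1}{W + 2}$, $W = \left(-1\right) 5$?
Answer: $- \frac{42560}{3} \approx -14187.0$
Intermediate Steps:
$W = -5$
$n{\left(q,F \right)} = - \frac{1}{3}$ ($n{\left(q,F \right)} = \frac{1}{-5 + 2} = \frac{1}{-3} = - \frac{1}{3}$)
$Q{\left(s,k \right)} = 10 + k + s$ ($Q{\left(s,k \right)} = \left(k + s\right) + 10 = 10 + k + s$)
$\left(11 + 84\right) \left(-176 + Q{\left(n{\left(0,2 \right)},17 \right)}\right) = \left(11 + 84\right) \left(-176 + \left(10 + 17 - \frac{1}{3}\right)\right) = 95 \left(-176 + \frac{80}{3}\right) = 95 \left(- \frac{448}{3}\right) = - \frac{42560}{3}$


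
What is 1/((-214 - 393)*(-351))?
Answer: 1/213057 ≈ 4.6936e-6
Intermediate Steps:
1/((-214 - 393)*(-351)) = 1/(-607*(-351)) = 1/213057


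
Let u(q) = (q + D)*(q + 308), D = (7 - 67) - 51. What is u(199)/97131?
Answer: 14872/32377 ≈ 0.45934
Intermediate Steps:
D = -111 (D = -60 - 51 = -111)
u(q) = (-111 + q)*(308 + q) (u(q) = (q - 111)*(q + 308) = (-111 + q)*(308 + q))
u(199)/97131 = (-34188 + 199**2 + 197*199)/97131 = (-34188 + 39601 + 39203)*(1/97131) = 44616*(1/97131) = 14872/32377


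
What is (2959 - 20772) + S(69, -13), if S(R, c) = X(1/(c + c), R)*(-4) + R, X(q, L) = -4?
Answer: -17728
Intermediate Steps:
S(R, c) = 16 + R (S(R, c) = -4*(-4) + R = 16 + R)
(2959 - 20772) + S(69, -13) = (2959 - 20772) + (16 + 69) = -17813 + 85 = -17728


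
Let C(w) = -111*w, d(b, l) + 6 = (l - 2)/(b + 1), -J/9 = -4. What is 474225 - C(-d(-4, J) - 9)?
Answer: 475150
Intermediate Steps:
J = 36 (J = -9*(-4) = 36)
d(b, l) = -6 + (-2 + l)/(1 + b) (d(b, l) = -6 + (l - 2)/(b + 1) = -6 + (-2 + l)/(1 + b))
474225 - C(-d(-4, J) - 9) = 474225 - (-111)*(-(-8 + 36 - 6*(-4))/(1 - 4) - 9) = 474225 - (-111)*(-(-8 + 36 + 24)/(-3) - 9) = 474225 - (-111)*(-(-1)*52/3 - 9) = 474225 - (-111)*(-1*(-52/3) - 9) = 474225 - (-111)*(52/3 - 9) = 474225 - (-111)*25/3 = 474225 - 1*(-925) = 474225 + 925 = 475150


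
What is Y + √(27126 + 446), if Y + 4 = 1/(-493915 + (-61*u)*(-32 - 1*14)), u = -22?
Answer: -2222589/555647 + 2*√6893 ≈ 162.05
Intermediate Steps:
Y = -2222589/555647 (Y = -4 + 1/(-493915 + (-61*(-22))*(-32 - 1*14)) = -4 + 1/(-493915 + 1342*(-32 - 14)) = -4 + 1/(-493915 + 1342*(-46)) = -4 + 1/(-493915 - 61732) = -4 + 1/(-555647) = -4 - 1/555647 = -2222589/555647 ≈ -4.0000)
Y + √(27126 + 446) = -2222589/555647 + √(27126 + 446) = -2222589/555647 + √27572 = -2222589/555647 + 2*√6893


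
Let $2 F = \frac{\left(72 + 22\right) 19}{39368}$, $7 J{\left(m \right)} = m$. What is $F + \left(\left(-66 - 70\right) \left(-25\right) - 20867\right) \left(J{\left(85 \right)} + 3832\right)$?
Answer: $- \frac{139125772841}{2072} \approx -6.7146 \cdot 10^{7}$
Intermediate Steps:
$J{\left(m \right)} = \frac{m}{7}$
$F = \frac{47}{2072}$ ($F = \frac{\left(72 + 22\right) 19 \cdot \frac{1}{39368}}{2} = \frac{94 \cdot 19 \cdot \frac{1}{39368}}{2} = \frac{1786 \cdot \frac{1}{39368}}{2} = \frac{1}{2} \cdot \frac{47}{1036} = \frac{47}{2072} \approx 0.022683$)
$F + \left(\left(-66 - 70\right) \left(-25\right) - 20867\right) \left(J{\left(85 \right)} + 3832\right) = \frac{47}{2072} + \left(\left(-66 - 70\right) \left(-25\right) - 20867\right) \left(\frac{1}{7} \cdot 85 + 3832\right) = \frac{47}{2072} + \left(\left(-136\right) \left(-25\right) - 20867\right) \left(\frac{85}{7} + 3832\right) = \frac{47}{2072} + \left(3400 - 20867\right) \frac{26909}{7} = \frac{47}{2072} - \frac{470019503}{7} = - \frac{139125772841}{2072}$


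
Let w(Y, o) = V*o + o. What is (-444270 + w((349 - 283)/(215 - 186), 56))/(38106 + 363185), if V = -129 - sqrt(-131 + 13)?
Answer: -451438/401291 - 56*I*sqrt(118)/401291 ≈ -1.125 - 0.0015159*I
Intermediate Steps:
V = -129 - I*sqrt(118) (V = -129 - sqrt(-118) = -129 - I*sqrt(118) ≈ -129.0 - 10.863*I)
w(Y, o) = o + o*(-129 - I*sqrt(118)) (w(Y, o) = (-129 - I*sqrt(118))*o + o = o*(-129 - I*sqrt(118)) + o = o + o*(-129 - I*sqrt(118)))
(-444270 + w((349 - 283)/(215 - 186), 56))/(38106 + 363185) = (-444270 - 1*56*(128 + I*sqrt(118)))/(38106 + 363185) = (-444270 + (-7168 - 56*I*sqrt(118)))/401291 = (-451438 - 56*I*sqrt(118))*(1/401291) = -451438/401291 - 56*I*sqrt(118)/401291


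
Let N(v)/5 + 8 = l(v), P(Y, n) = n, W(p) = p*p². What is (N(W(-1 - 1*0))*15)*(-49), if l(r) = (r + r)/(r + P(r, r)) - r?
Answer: 22050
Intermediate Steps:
W(p) = p³
l(r) = 1 - r (l(r) = (r + r)/(r + r) - r = (2*r)/((2*r)) - r = (2*r)*(1/(2*r)) - r = 1 - r)
N(v) = -35 - 5*v (N(v) = -40 + 5*(1 - v) = -40 + (5 - 5*v) = -35 - 5*v)
(N(W(-1 - 1*0))*15)*(-49) = ((-35 - 5*(-1 - 1*0)³)*15)*(-49) = ((-35 - 5*(-1 + 0)³)*15)*(-49) = ((-35 - 5*(-1)³)*15)*(-49) = ((-35 - 5*(-1))*15)*(-49) = ((-35 + 5)*15)*(-49) = -30*15*(-49) = -450*(-49) = 22050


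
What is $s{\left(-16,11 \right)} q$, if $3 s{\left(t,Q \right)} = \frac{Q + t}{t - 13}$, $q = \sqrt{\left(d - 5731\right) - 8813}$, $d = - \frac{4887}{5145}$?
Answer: $\frac{i \sqrt{97006735}}{1421} \approx 6.9312 i$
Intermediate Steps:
$d = - \frac{1629}{1715}$ ($d = \left(-4887\right) \frac{1}{5145} = - \frac{1629}{1715} \approx -0.94985$)
$q = \frac{3 i \sqrt{97006735}}{245}$ ($q = \sqrt{\left(- \frac{1629}{1715} - 5731\right) - 8813} = \sqrt{- \frac{9830294}{1715} - 8813} = \sqrt{- \frac{24944589}{1715}} = \frac{3 i \sqrt{97006735}}{245} \approx 120.6 i$)
$s{\left(t,Q \right)} = \frac{Q + t}{3 \left(-13 + t\right)}$ ($s{\left(t,Q \right)} = \frac{\left(Q + t\right) \frac{1}{t - 13}}{3} = \frac{\left(Q + t\right) \frac{1}{-13 + t}}{3} = \frac{\frac{1}{-13 + t} \left(Q + t\right)}{3} = \frac{Q + t}{3 \left(-13 + t\right)}$)
$s{\left(-16,11 \right)} q = \frac{11 - 16}{3 \left(-13 - 16\right)} \frac{3 i \sqrt{97006735}}{245} = \frac{1}{3} \frac{1}{-29} \left(-5\right) \frac{3 i \sqrt{97006735}}{245} = \frac{1}{3} \left(- \frac{1}{29}\right) \left(-5\right) \frac{3 i \sqrt{97006735}}{245} = \frac{5 \frac{3 i \sqrt{97006735}}{245}}{87} = \frac{i \sqrt{97006735}}{1421}$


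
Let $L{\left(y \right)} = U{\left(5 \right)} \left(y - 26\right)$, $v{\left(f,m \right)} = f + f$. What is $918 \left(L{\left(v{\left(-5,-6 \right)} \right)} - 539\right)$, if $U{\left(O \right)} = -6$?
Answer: $-296514$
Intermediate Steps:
$v{\left(f,m \right)} = 2 f$
$L{\left(y \right)} = 156 - 6 y$ ($L{\left(y \right)} = - 6 \left(y - 26\right) = - 6 \left(-26 + y\right) = 156 - 6 y$)
$918 \left(L{\left(v{\left(-5,-6 \right)} \right)} - 539\right) = 918 \left(\left(156 - 6 \cdot 2 \left(-5\right)\right) - 539\right) = 918 \left(\left(156 - -60\right) - 539\right) = 918 \left(\left(156 + 60\right) - 539\right) = 918 \left(216 - 539\right) = 918 \left(-323\right) = -296514$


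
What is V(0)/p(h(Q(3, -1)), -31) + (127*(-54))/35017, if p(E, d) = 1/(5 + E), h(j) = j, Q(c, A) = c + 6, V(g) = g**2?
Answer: -6858/35017 ≈ -0.19585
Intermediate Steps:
Q(c, A) = 6 + c
V(0)/p(h(Q(3, -1)), -31) + (127*(-54))/35017 = 0**2/(1/(5 + (6 + 3))) + (127*(-54))/35017 = 0/(1/(5 + 9)) - 6858*1/35017 = 0/(1/14) - 6858/35017 = 0*14 - 6858/35017 = 0 - 6858/35017 = -6858/35017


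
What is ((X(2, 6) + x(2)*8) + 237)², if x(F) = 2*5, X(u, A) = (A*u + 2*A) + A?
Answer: 120409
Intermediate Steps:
X(u, A) = 3*A + A*u (X(u, A) = (2*A + A*u) + A = 3*A + A*u)
x(F) = 10
((X(2, 6) + x(2)*8) + 237)² = ((6*(3 + 2) + 10*8) + 237)² = ((6*5 + 80) + 237)² = ((30 + 80) + 237)² = (110 + 237)² = 347² = 120409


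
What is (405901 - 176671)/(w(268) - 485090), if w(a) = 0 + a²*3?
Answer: -114615/134809 ≈ -0.85020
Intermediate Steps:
w(a) = 3*a² (w(a) = 0 + 3*a² = 3*a²)
(405901 - 176671)/(w(268) - 485090) = (405901 - 176671)/(3*268² - 485090) = 229230/(3*71824 - 485090) = 229230/(215472 - 485090) = 229230/(-269618) = 229230*(-1/269618) = -114615/134809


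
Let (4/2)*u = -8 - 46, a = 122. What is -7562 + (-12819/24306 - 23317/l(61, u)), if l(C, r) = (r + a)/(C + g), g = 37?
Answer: -24334406447/769690 ≈ -31616.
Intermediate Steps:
u = -27 (u = (-8 - 46)/2 = (½)*(-54) = -27)
l(C, r) = (122 + r)/(37 + C) (l(C, r) = (r + 122)/(C + 37) = (122 + r)/(37 + C))
-7562 + (-12819/24306 - 23317/l(61, u)) = -7562 + (-12819/24306 - 23317*(37 + 61)/(122 - 27)) = -7562 + (-12819*1/24306 - 23317/(95/98)) = -7562 + (-4273/8102 - 23317/((1/98)*95)) = -7562 + (-4273/8102 - 23317/95/98) = -7562 + (-4273/8102 - 23317*98/95) = -7562 + (-4273/8102 - 2285066/95) = -7562 - 18514010667/769690 = -24334406447/769690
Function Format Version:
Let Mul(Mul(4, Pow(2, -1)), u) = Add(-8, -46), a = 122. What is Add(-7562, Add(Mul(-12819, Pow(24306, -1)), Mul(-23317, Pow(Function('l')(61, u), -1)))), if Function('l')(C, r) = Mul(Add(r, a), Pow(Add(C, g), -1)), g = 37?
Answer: Rational(-24334406447, 769690) ≈ -31616.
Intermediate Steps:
u = -27 (u = Mul(Rational(1, 2), Add(-8, -46)) = Mul(Rational(1, 2), -54) = -27)
Function('l')(C, r) = Mul(Pow(Add(37, C), -1), Add(122, r)) (Function('l')(C, r) = Mul(Add(r, 122), Pow(Add(C, 37), -1)) = Mul(Add(122, r), Pow(Add(37, C), -1)) = Mul(Pow(Add(37, C), -1), Add(122, r)))
Add(-7562, Add(Mul(-12819, Pow(24306, -1)), Mul(-23317, Pow(Function('l')(61, u), -1)))) = Add(-7562, Add(Mul(-12819, Pow(24306, -1)), Mul(-23317, Pow(Mul(Pow(Add(37, 61), -1), Add(122, -27)), -1)))) = Add(-7562, Add(Mul(-12819, Rational(1, 24306)), Mul(-23317, Pow(Mul(Pow(98, -1), 95), -1)))) = Add(-7562, Add(Rational(-4273, 8102), Mul(-23317, Pow(Mul(Rational(1, 98), 95), -1)))) = Add(-7562, Add(Rational(-4273, 8102), Mul(-23317, Pow(Rational(95, 98), -1)))) = Add(-7562, Add(Rational(-4273, 8102), Mul(-23317, Rational(98, 95)))) = Add(-7562, Add(Rational(-4273, 8102), Rational(-2285066, 95))) = Add(-7562, Rational(-18514010667, 769690)) = Rational(-24334406447, 769690)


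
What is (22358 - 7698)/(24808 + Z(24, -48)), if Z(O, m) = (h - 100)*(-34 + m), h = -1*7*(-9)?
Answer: 7330/13921 ≈ 0.52654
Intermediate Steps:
h = 63 (h = -7*(-9) = 63)
Z(O, m) = 1258 - 37*m (Z(O, m) = (63 - 100)*(-34 + m) = -37*(-34 + m) = 1258 - 37*m)
(22358 - 7698)/(24808 + Z(24, -48)) = (22358 - 7698)/(24808 + (1258 - 37*(-48))) = 14660/(24808 + (1258 + 1776)) = 14660/(24808 + 3034) = 14660/27842 = 14660*(1/27842) = 7330/13921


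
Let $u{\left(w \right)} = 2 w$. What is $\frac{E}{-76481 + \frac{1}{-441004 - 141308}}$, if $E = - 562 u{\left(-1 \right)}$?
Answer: $- \frac{654518688}{44535804073} \approx -0.014696$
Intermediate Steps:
$E = 1124$ ($E = - 562 \cdot 2 \left(-1\right) = \left(-562\right) \left(-2\right) = 1124$)
$\frac{E}{-76481 + \frac{1}{-441004 - 141308}} = \frac{1124}{-76481 + \frac{1}{-441004 - 141308}} = \frac{1124}{-76481 + \frac{1}{-582312}} = \frac{1124}{-76481 - \frac{1}{582312}} = \frac{1124}{- \frac{44535804073}{582312}} = 1124 \left(- \frac{582312}{44535804073}\right) = - \frac{654518688}{44535804073}$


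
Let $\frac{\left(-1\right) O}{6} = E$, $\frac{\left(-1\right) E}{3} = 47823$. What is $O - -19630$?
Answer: $880444$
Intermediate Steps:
$E = -143469$ ($E = \left(-3\right) 47823 = -143469$)
$O = 860814$ ($O = \left(-6\right) \left(-143469\right) = 860814$)
$O - -19630 = 860814 - -19630 = 860814 + 19630 = 880444$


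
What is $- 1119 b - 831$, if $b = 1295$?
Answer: $-1449936$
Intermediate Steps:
$- 1119 b - 831 = \left(-1119\right) 1295 - 831 = -1449105 - 831 = -1449936$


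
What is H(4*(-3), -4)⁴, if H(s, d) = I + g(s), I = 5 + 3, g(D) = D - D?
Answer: 4096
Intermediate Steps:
g(D) = 0
I = 8
H(s, d) = 8 (H(s, d) = 8 + 0 = 8)
H(4*(-3), -4)⁴ = 8⁴ = 4096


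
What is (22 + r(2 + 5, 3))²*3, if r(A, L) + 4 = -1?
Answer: 867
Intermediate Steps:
r(A, L) = -5 (r(A, L) = -4 - 1 = -5)
(22 + r(2 + 5, 3))²*3 = (22 - 5)²*3 = 17²*3 = 289*3 = 867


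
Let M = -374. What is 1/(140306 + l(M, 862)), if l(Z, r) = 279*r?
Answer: 1/380804 ≈ 2.6260e-6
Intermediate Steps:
1/(140306 + l(M, 862)) = 1/(140306 + 279*862) = 1/(140306 + 240498) = 1/380804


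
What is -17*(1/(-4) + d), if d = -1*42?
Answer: 2873/4 ≈ 718.25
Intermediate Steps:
d = -42
-17*(1/(-4) + d) = -17*(1/(-4) - 42) = -17*(-1/4 - 42) = -17*(-169/4) = 2873/4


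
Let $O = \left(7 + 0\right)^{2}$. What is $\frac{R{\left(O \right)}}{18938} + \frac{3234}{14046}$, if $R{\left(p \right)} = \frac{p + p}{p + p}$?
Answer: $\frac{10209923}{44333858} \approx 0.2303$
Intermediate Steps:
$O = 49$ ($O = 7^{2} = 49$)
$R{\left(p \right)} = 1$ ($R{\left(p \right)} = \frac{2 p}{2 p} = 2 p \frac{1}{2 p} = 1$)
$\frac{R{\left(O \right)}}{18938} + \frac{3234}{14046} = 1 \cdot \frac{1}{18938} + \frac{3234}{14046} = 1 \cdot \frac{1}{18938} + 3234 \cdot \frac{1}{14046} = \frac{1}{18938} + \frac{539}{2341} = \frac{10209923}{44333858}$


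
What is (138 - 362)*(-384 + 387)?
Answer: -672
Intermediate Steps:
(138 - 362)*(-384 + 387) = -224*3 = -672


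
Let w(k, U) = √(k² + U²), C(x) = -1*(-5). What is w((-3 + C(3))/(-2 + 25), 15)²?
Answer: 119029/529 ≈ 225.01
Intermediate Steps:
C(x) = 5
w(k, U) = √(U² + k²)
w((-3 + C(3))/(-2 + 25), 15)² = (√(15² + ((-3 + 5)/(-2 + 25))²))² = (√(225 + (2/23)²))² = (√(225 + 4/529))² = (√(119029/529))² = (√119029/23)² = 119029/529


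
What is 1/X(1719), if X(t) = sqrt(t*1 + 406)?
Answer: sqrt(85)/425 ≈ 0.021693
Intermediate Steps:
X(t) = sqrt(406 + t) (X(t) = sqrt(t + 406) = sqrt(406 + t))
1/X(1719) = 1/(sqrt(406 + 1719)) = 1/(sqrt(2125)) = 1/(5*sqrt(85)) = sqrt(85)/425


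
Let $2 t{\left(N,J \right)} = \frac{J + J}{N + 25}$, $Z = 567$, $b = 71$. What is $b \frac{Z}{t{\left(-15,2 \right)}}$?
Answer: $201285$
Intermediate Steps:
$t{\left(N,J \right)} = \frac{J}{25 + N}$ ($t{\left(N,J \right)} = \frac{\left(J + J\right) \frac{1}{N + 25}}{2} = \frac{2 J \frac{1}{25 + N}}{2} = \frac{J}{25 + N}$)
$b \frac{Z}{t{\left(-15,2 \right)}} = 71 \frac{567}{2 \frac{1}{25 - 15}} = 71 \frac{567}{2 \cdot \frac{1}{10}} = 71 \cdot 567 \frac{1}{\frac{1}{5}} = 71 \cdot 567 \cdot 5 = 71 \cdot 2835 = 201285$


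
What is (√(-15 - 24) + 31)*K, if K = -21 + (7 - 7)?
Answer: -651 - 21*I*√39 ≈ -651.0 - 131.15*I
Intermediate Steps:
K = -21 (K = -21 + 0 = -21)
(√(-15 - 24) + 31)*K = (√(-15 - 24) + 31)*(-21) = (√(-39) + 31)*(-21) = (I*√39 + 31)*(-21) = (31 + I*√39)*(-21) = -651 - 21*I*√39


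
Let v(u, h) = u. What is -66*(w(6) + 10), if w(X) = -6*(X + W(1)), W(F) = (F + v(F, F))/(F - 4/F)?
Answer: 1452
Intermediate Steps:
W(F) = 2*F/(F - 4/F) (W(F) = (F + F)/(F - 4/F) = (2*F)/(F - 4/F) = 2*F/(F - 4/F))
w(X) = 4 - 6*X (w(X) = -6*(X + 2*1²/(-4 + 1²)) = -6*(X + 2*1/(-4 + 1)) = -6*(X + 2*1/(-3)) = -6*(X + 2*1*(-⅓)) = -6*(X - ⅔) = -6*(-⅔ + X) = 4 - 6*X)
-66*(w(6) + 10) = -66*((4 - 6*6) + 10) = -66*((4 - 36) + 10) = -66*(-32 + 10) = -66*(-22) = 1452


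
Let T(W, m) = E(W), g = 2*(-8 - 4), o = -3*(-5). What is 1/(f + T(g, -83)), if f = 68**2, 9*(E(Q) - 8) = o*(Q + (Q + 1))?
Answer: 3/13661 ≈ 0.00021960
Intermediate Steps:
o = 15
g = -24 (g = 2*(-12) = -24)
E(Q) = 29/3 + 10*Q/3 (E(Q) = 8 + (15*(Q + (Q + 1)))/9 = 8 + (15*(Q + (1 + Q)))/9 = 8 + (15*(1 + 2*Q))/9 = 8 + (15 + 30*Q)/9 = 8 + (5/3 + 10*Q/3) = 29/3 + 10*Q/3)
T(W, m) = 29/3 + 10*W/3
f = 4624
1/(f + T(g, -83)) = 1/(4624 + (29/3 + (10/3)*(-24))) = 1/(4624 + (29/3 - 80)) = 1/(4624 - 211/3) = 1/(13661/3) = 3/13661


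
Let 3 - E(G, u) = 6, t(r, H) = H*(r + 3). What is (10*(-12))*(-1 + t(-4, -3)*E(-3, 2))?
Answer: 1200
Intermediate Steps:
t(r, H) = H*(3 + r)
E(G, u) = -3 (E(G, u) = 3 - 1*6 = 3 - 6 = -3)
(10*(-12))*(-1 + t(-4, -3)*E(-3, 2)) = (10*(-12))*(-1 - 3*(3 - 4)*(-3)) = -120*(-1 - 3*(-1)*(-3)) = -120*(-1 + 3*(-3)) = -120*(-1 - 9) = -120*(-10) = 1200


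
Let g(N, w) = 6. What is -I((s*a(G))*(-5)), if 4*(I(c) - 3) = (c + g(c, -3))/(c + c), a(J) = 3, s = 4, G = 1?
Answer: -249/80 ≈ -3.1125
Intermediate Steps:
I(c) = 3 + (6 + c)/(8*c) (I(c) = 3 + ((c + 6)/(c + c))/4 = 3 + ((6 + c)/((2*c)))/4 = 3 + ((6 + c)*(1/(2*c)))/4 = 3 + ((6 + c)/(2*c))/4 = 3 + (6 + c)/(8*c))
-I((s*a(G))*(-5)) = -(6 + 25*((4*3)*(-5)))/(8*((4*3)*(-5))) = -(6 + 25*(12*(-5)))/(8*(12*(-5))) = -(6 + 25*(-60))/(8*(-60)) = -(-1)*(6 - 1500)/(8*60) = -(-1)*(-1494)/(8*60) = -1*249/80 = -249/80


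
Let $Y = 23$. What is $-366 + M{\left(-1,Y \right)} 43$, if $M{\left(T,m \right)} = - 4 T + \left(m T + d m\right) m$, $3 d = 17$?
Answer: $\frac{317876}{3} \approx 1.0596 \cdot 10^{5}$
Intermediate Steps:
$d = \frac{17}{3}$ ($d = \frac{1}{3} \cdot 17 = \frac{17}{3} \approx 5.6667$)
$M{\left(T,m \right)} = - 4 T + m \left(\frac{17 m}{3} + T m\right)$ ($M{\left(T,m \right)} = - 4 T + \left(m T + \frac{17 m}{3}\right) m = - 4 T + \left(T m + \frac{17 m}{3}\right) m = - 4 T + \left(\frac{17 m}{3} + T m\right) m = - 4 T + m \left(\frac{17 m}{3} + T m\right)$)
$-366 + M{\left(-1,Y \right)} 43 = -366 + \left(\left(-4\right) \left(-1\right) + \frac{17 \cdot 23^{2}}{3} - 23^{2}\right) 43 = -366 + \left(4 + \frac{17}{3} \cdot 529 - 529\right) 43 = -366 + \left(4 + \frac{8993}{3} - 529\right) 43 = -366 + \frac{7418}{3} \cdot 43 = -366 + \frac{318974}{3} = \frac{317876}{3}$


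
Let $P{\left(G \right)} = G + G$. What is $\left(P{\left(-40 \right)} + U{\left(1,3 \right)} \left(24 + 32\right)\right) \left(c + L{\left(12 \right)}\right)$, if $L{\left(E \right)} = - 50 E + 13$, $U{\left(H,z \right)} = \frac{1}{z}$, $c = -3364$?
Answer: $242328$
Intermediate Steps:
$P{\left(G \right)} = 2 G$
$L{\left(E \right)} = 13 - 50 E$
$\left(P{\left(-40 \right)} + U{\left(1,3 \right)} \left(24 + 32\right)\right) \left(c + L{\left(12 \right)}\right) = \left(2 \left(-40\right) + \frac{24 + 32}{3}\right) \left(-3364 + \left(13 - 600\right)\right) = \left(-80 + \frac{1}{3} \cdot 56\right) \left(-3364 + \left(13 - 600\right)\right) = \left(-80 + \frac{56}{3}\right) \left(-3364 - 587\right) = \left(- \frac{184}{3}\right) \left(-3951\right) = 242328$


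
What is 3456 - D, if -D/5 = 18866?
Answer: 97786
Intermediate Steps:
D = -94330 (D = -5*18866 = -94330)
3456 - D = 3456 - 1*(-94330) = 3456 + 94330 = 97786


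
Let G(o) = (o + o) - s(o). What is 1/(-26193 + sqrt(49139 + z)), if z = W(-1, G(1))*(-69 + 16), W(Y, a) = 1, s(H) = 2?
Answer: -8731/228674721 - sqrt(606)/76224907 ≈ -3.8504e-5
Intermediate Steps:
G(o) = -2 + 2*o (G(o) = (o + o) - 1*2 = 2*o - 2 = -2 + 2*o)
z = -53 (z = 1*(-69 + 16) = 1*(-53) = -53)
1/(-26193 + sqrt(49139 + z)) = 1/(-26193 + sqrt(49139 - 53)) = 1/(-26193 + sqrt(49086)) = 1/(-26193 + 9*sqrt(606))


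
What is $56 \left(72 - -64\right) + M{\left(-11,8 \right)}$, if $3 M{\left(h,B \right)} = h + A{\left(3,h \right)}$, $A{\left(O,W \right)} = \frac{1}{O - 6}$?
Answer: $\frac{68510}{9} \approx 7612.2$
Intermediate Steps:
$A{\left(O,W \right)} = \frac{1}{-6 + O}$ ($A{\left(O,W \right)} = \frac{1}{O - 6} = \frac{1}{-6 + O}$)
$M{\left(h,B \right)} = - \frac{1}{9} + \frac{h}{3}$ ($M{\left(h,B \right)} = \frac{h + \frac{1}{-6 + 3}}{3} = \frac{h + \frac{1}{-3}}{3} = \frac{h - \frac{1}{3}}{3} = \frac{- \frac{1}{3} + h}{3} = - \frac{1}{9} + \frac{h}{3}$)
$56 \left(72 - -64\right) + M{\left(-11,8 \right)} = 56 \left(72 - -64\right) + \left(- \frac{1}{9} + \frac{1}{3} \left(-11\right)\right) = 56 \left(72 + 64\right) - \frac{34}{9} = 56 \cdot 136 - \frac{34}{9} = 7616 - \frac{34}{9} = \frac{68510}{9}$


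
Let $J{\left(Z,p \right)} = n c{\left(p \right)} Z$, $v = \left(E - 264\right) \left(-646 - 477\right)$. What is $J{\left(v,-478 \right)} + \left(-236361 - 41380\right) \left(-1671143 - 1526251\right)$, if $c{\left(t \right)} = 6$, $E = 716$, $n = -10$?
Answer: $888077862714$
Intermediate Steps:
$v = -507596$ ($v = \left(716 - 264\right) \left(-646 - 477\right) = 452 \left(-1123\right) = -507596$)
$J{\left(Z,p \right)} = - 60 Z$ ($J{\left(Z,p \right)} = \left(-10\right) 6 Z = - 60 Z$)
$J{\left(v,-478 \right)} + \left(-236361 - 41380\right) \left(-1671143 - 1526251\right) = \left(-60\right) \left(-507596\right) + \left(-236361 - 41380\right) \left(-1671143 - 1526251\right) = 30455760 - -888047406954 = 30455760 + 888047406954 = 888077862714$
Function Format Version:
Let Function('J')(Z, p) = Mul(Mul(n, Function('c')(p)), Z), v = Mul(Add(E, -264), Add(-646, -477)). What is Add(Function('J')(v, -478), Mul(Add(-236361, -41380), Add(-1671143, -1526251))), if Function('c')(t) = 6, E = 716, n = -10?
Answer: 888077862714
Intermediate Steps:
v = -507596 (v = Mul(Add(716, -264), Add(-646, -477)) = Mul(452, -1123) = -507596)
Function('J')(Z, p) = Mul(-60, Z) (Function('J')(Z, p) = Mul(Mul(-10, 6), Z) = Mul(-60, Z))
Add(Function('J')(v, -478), Mul(Add(-236361, -41380), Add(-1671143, -1526251))) = Add(Mul(-60, -507596), Mul(Add(-236361, -41380), Add(-1671143, -1526251))) = Add(30455760, Mul(-277741, -3197394)) = Add(30455760, 888047406954) = 888077862714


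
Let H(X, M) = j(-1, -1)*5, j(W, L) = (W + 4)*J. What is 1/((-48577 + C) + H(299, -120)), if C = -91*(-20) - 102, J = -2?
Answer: -1/46889 ≈ -2.1327e-5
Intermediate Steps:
j(W, L) = -8 - 2*W (j(W, L) = (W + 4)*(-2) = (4 + W)*(-2) = -8 - 2*W)
H(X, M) = -30 (H(X, M) = (-8 - 2*(-1))*5 = (-8 + 2)*5 = -6*5 = -30)
C = 1718 (C = 1820 - 102 = 1718)
1/((-48577 + C) + H(299, -120)) = 1/((-48577 + 1718) - 30) = 1/(-46859 - 30) = 1/(-46889) = -1/46889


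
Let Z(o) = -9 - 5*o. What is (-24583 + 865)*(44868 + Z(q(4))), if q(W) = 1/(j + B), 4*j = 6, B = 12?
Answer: -9575612798/9 ≈ -1.0640e+9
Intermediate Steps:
j = 3/2 (j = (¼)*6 = 3/2 ≈ 1.5000)
q(W) = 2/27 (q(W) = 1/(3/2 + 12) = 1/(27/2) = 2/27)
(-24583 + 865)*(44868 + Z(q(4))) = (-24583 + 865)*(44868 + (-9 - 5*2/27)) = -23718*(44868 + (-9 - 10/27)) = -23718*(44868 - 253/27) = -23718*1211183/27 = -9575612798/9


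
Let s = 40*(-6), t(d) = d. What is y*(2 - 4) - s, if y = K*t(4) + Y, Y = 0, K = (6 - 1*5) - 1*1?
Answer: 240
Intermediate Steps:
K = 0 (K = (6 - 5) - 1 = 1 - 1 = 0)
s = -240
y = 0 (y = 0*4 + 0 = 0 + 0 = 0)
y*(2 - 4) - s = 0*(2 - 4) - 1*(-240) = 0*(-2) + 240 = 0 + 240 = 240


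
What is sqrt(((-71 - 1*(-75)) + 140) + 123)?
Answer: sqrt(267) ≈ 16.340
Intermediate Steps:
sqrt(((-71 - 1*(-75)) + 140) + 123) = sqrt(((-71 + 75) + 140) + 123) = sqrt((4 + 140) + 123) = sqrt(144 + 123) = sqrt(267)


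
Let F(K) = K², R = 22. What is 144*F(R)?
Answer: 69696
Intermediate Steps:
144*F(R) = 144*22² = 144*484 = 69696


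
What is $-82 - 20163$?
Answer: $-20245$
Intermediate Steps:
$-82 - 20163 = -20245$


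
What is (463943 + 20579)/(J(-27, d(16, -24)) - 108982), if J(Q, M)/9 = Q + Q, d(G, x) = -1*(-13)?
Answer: -242261/54734 ≈ -4.4262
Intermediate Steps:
d(G, x) = 13
J(Q, M) = 18*Q (J(Q, M) = 9*(Q + Q) = 9*(2*Q) = 18*Q)
(463943 + 20579)/(J(-27, d(16, -24)) - 108982) = (463943 + 20579)/(18*(-27) - 108982) = 484522/(-486 - 108982) = 484522/(-109468) = 484522*(-1/109468) = -242261/54734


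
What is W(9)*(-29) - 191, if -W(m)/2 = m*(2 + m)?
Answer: 5551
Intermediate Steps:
W(m) = -2*m*(2 + m)
W(9)*(-29) - 191 = -2*9*(2 + 9)*(-29) - 191 = -2*9*11*(-29) - 191 = -198*(-29) - 191 = 5742 - 191 = 5551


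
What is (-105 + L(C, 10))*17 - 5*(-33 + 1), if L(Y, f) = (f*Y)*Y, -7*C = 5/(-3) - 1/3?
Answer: -78945/49 ≈ -1611.1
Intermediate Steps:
C = 2/7 (C = -(5/(-3) - 1/3)/7 = -(5*(-⅓) - 1*⅓)/7 = -(-5/3 - ⅓)/7 = -⅐*(-2) = 2/7 ≈ 0.28571)
L(Y, f) = f*Y² (L(Y, f) = (Y*f)*Y = f*Y²)
(-105 + L(C, 10))*17 - 5*(-33 + 1) = (-105 + 10*(2/7)²)*17 - 5*(-33 + 1) = (-105 + 10*(4/49))*17 - 5*(-32) = (-105 + 40/49)*17 - 1*(-160) = -5105/49*17 + 160 = -86785/49 + 160 = -78945/49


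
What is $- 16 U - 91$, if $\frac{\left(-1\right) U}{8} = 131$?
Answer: $16677$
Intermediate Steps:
$U = -1048$ ($U = \left(-8\right) 131 = -1048$)
$- 16 U - 91 = \left(-16\right) \left(-1048\right) - 91 = 16768 - 91 = 16677$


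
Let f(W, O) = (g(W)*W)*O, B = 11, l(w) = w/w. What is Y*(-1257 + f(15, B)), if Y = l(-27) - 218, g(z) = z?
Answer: -264306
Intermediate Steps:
l(w) = 1
f(W, O) = O*W² (f(W, O) = (W*W)*O = W²*O = O*W²)
Y = -217 (Y = 1 - 218 = -217)
Y*(-1257 + f(15, B)) = -217*(-1257 + 11*15²) = -217*(-1257 + 11*225) = -217*(-1257 + 2475) = -217*1218 = -264306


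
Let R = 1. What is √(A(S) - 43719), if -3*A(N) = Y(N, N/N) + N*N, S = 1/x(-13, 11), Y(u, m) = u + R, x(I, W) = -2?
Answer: I*√174877/2 ≈ 209.09*I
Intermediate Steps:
Y(u, m) = 1 + u (Y(u, m) = u + 1 = 1 + u)
S = -½ (S = 1/(-2) = -½ ≈ -0.50000)
A(N) = -⅓ - N/3 - N²/3 (A(N) = -((1 + N) + N*N)/3 = -((1 + N) + N²)/3 = -(1 + N + N²)/3 = -⅓ - N/3 - N²/3)
√(A(S) - 43719) = √((-⅓ - ⅓*(-½) - (-½)²/3) - 43719) = √((-⅓ + ⅙ - ⅓*¼) - 43719) = √((-⅓ + ⅙ - 1/12) - 43719) = √(-¼ - 43719) = √(-174877/4) = I*√174877/2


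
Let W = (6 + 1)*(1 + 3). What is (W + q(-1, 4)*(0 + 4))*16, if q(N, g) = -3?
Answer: 256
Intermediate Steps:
W = 28 (W = 7*4 = 28)
(W + q(-1, 4)*(0 + 4))*16 = (28 - 3*(0 + 4))*16 = (28 - 3*4)*16 = (28 - 12)*16 = 16*16 = 256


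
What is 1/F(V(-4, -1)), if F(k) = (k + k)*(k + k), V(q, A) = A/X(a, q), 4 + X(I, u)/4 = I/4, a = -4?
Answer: 100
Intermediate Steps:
X(I, u) = -16 + I (X(I, u) = -16 + 4*(I/4) = -16 + I)
V(q, A) = -A/20 (V(q, A) = A/(-16 - 4) = A/(-20) = A*(-1/20) = -A/20)
F(k) = 4*k² (F(k) = (2*k)*(2*k) = 4*k²)
1/F(V(-4, -1)) = 1/(4*(-1/20*(-1))²) = 1/(4*(1/20)²) = 1/(4*(1/400)) = 1/(1/100) = 100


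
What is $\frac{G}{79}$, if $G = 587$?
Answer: $\frac{587}{79} \approx 7.4304$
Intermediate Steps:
$\frac{G}{79} = \frac{1}{79} \cdot 587 = \frac{587}{79}$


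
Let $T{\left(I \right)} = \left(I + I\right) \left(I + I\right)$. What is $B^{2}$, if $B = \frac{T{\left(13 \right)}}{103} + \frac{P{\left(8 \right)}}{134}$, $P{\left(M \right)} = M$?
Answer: $\frac{2088855616}{47623801} \approx 43.862$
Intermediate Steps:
$T{\left(I \right)} = 4 I^{2}$ ($T{\left(I \right)} = 2 I 2 I = 4 I^{2}$)
$B = \frac{45704}{6901}$ ($B = \frac{4 \cdot 13^{2}}{103} + \frac{8}{134} = 4 \cdot 169 \cdot \frac{1}{103} + 8 \cdot \frac{1}{134} = 676 \cdot \frac{1}{103} + \frac{4}{67} = \frac{676}{103} + \frac{4}{67} = \frac{45704}{6901} \approx 6.6228$)
$B^{2} = \left(\frac{45704}{6901}\right)^{2} = \frac{2088855616}{47623801}$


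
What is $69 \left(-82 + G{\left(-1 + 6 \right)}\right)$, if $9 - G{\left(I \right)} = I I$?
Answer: $-6762$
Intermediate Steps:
$G{\left(I \right)} = 9 - I^{2}$ ($G{\left(I \right)} = 9 - I I = 9 - I^{2}$)
$69 \left(-82 + G{\left(-1 + 6 \right)}\right) = 69 \left(-82 + \left(9 - \left(-1 + 6\right)^{2}\right)\right) = 69 \left(-82 + \left(9 - 5^{2}\right)\right) = 69 \left(-82 + \left(9 - 25\right)\right) = 69 \left(-82 - 16\right) = 69 \left(-98\right) = -6762$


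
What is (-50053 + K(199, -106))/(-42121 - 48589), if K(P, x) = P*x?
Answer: 71147/90710 ≈ 0.78433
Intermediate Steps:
(-50053 + K(199, -106))/(-42121 - 48589) = (-50053 + 199*(-106))/(-42121 - 48589) = (-50053 - 21094)/(-90710) = -71147*(-1/90710) = 71147/90710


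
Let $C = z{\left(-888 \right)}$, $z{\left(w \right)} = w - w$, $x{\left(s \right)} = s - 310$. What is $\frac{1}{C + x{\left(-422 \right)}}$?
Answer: $- \frac{1}{732} \approx -0.0013661$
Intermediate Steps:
$x{\left(s \right)} = -310 + s$
$z{\left(w \right)} = 0$
$C = 0$
$\frac{1}{C + x{\left(-422 \right)}} = \frac{1}{0 - 732} = \frac{1}{-732} = - \frac{1}{732}$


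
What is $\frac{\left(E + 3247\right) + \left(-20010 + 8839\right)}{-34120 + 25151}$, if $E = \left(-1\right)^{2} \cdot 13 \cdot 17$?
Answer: $\frac{7703}{8969} \approx 0.85885$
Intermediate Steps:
$E = 221$ ($E = 1 \cdot 13 \cdot 17 = 13 \cdot 17 = 221$)
$\frac{\left(E + 3247\right) + \left(-20010 + 8839\right)}{-34120 + 25151} = \frac{\left(221 + 3247\right) + \left(-20010 + 8839\right)}{-34120 + 25151} = \frac{3468 - 11171}{-8969} = \left(-7703\right) \left(- \frac{1}{8969}\right) = \frac{7703}{8969}$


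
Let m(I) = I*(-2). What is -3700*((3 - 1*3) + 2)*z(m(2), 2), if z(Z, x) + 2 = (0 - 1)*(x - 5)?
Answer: -7400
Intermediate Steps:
m(I) = -2*I
z(Z, x) = 3 - x (z(Z, x) = -2 + (0 - 1)*(x - 5) = -2 - (-5 + x) = -2 + (5 - x) = 3 - x)
-3700*((3 - 1*3) + 2)*z(m(2), 2) = -3700*((3 - 1*3) + 2)*(3 - 1*2) = -3700*((3 - 3) + 2)*(3 - 2) = -3700*(0 + 2) = -7400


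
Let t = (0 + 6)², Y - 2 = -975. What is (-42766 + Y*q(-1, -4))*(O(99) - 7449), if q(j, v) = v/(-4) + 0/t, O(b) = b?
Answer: 321481650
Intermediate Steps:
Y = -973 (Y = 2 - 975 = -973)
t = 36 (t = 6² = 36)
q(j, v) = -v/4 (q(j, v) = v/(-4) + 0/36 = v*(-¼) + 0*(1/36) = -v/4 + 0 = -v/4)
(-42766 + Y*q(-1, -4))*(O(99) - 7449) = (-42766 - (-973)*(-4)/4)*(99 - 7449) = (-42766 - 973*1)*(-7350) = (-42766 - 973)*(-7350) = -43739*(-7350) = 321481650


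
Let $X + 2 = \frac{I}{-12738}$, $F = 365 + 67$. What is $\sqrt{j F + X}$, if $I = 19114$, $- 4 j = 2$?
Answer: $\frac{i \sqrt{8903855631}}{6369} \approx 14.816 i$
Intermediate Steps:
$F = 432$
$j = - \frac{1}{2}$ ($j = \left(- \frac{1}{4}\right) 2 = - \frac{1}{2} \approx -0.5$)
$X = - \frac{22295}{6369}$ ($X = -2 + \frac{19114}{-12738} = -2 + 19114 \left(- \frac{1}{12738}\right) = -2 - \frac{9557}{6369} = - \frac{22295}{6369} \approx -3.5005$)
$\sqrt{j F + X} = \sqrt{\left(- \frac{1}{2}\right) 432 - \frac{22295}{6369}} = \sqrt{-216 - \frac{22295}{6369}} = \sqrt{- \frac{1397999}{6369}} = \frac{i \sqrt{8903855631}}{6369}$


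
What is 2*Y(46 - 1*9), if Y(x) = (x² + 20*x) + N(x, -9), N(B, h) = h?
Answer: 4200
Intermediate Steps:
Y(x) = -9 + x² + 20*x (Y(x) = (x² + 20*x) - 9 = -9 + x² + 20*x)
2*Y(46 - 1*9) = 2*(-9 + (46 - 1*9)² + 20*(46 - 1*9)) = 2*(-9 + (46 - 9)² + 20*(46 - 9)) = 2*(-9 + 37² + 20*37) = 2*(-9 + 1369 + 740) = 2*2100 = 4200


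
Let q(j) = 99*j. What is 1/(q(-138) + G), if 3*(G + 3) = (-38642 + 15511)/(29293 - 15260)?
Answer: -42099/575305966 ≈ -7.3177e-5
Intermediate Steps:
G = -149428/42099 (G = -3 + ((-38642 + 15511)/(29293 - 15260))/3 = -3 + (-23131/14033)/3 = -3 + (-23131*1/14033)/3 = -3 + (1/3)*(-23131/14033) = -3 - 23131/42099 = -149428/42099 ≈ -3.5494)
1/(q(-138) + G) = 1/(99*(-138) - 149428/42099) = 1/(-13662 - 149428/42099) = 1/(-575305966/42099) = -42099/575305966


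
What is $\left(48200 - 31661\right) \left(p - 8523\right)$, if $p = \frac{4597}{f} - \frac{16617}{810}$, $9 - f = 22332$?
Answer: $- \frac{94630275844007}{669690} \approx -1.413 \cdot 10^{8}$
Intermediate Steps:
$f = -22323$ ($f = 9 - 22332 = -22323$)
$p = - \frac{41629429}{2009070}$ ($p = \frac{4597}{-22323} - \frac{16617}{810} = 4597 \left(- \frac{1}{22323}\right) - \frac{5539}{270} = - \frac{4597}{22323} - \frac{5539}{270} = - \frac{41629429}{2009070} \approx -20.721$)
$\left(48200 - 31661\right) \left(p - 8523\right) = \left(48200 - 31661\right) \left(- \frac{41629429}{2009070} - 8523\right) = 16539 \left(- \frac{17164933039}{2009070}\right) = - \frac{94630275844007}{669690}$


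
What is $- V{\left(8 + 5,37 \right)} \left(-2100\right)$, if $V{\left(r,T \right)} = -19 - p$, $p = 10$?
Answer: $-60900$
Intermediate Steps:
$V{\left(r,T \right)} = -29$ ($V{\left(r,T \right)} = -19 - 10 = -29$)
$- V{\left(8 + 5,37 \right)} \left(-2100\right) = - \left(-29\right) \left(-2100\right) = \left(-1\right) 60900 = -60900$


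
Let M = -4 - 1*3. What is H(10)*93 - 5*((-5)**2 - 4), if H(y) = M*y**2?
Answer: -65205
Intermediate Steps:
M = -7 (M = -4 - 3 = -7)
H(y) = -7*y**2
H(10)*93 - 5*((-5)**2 - 4) = -7*10**2*93 - 5*((-5)**2 - 4) = -7*100*93 - 5*(25 - 4) = -700*93 - 5*21 = -65100 - 105 = -65205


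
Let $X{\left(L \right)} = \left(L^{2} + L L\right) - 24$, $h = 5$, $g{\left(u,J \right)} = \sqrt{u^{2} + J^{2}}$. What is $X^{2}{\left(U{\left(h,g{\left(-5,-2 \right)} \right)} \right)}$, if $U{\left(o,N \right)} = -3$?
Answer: $36$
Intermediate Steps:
$g{\left(u,J \right)} = \sqrt{J^{2} + u^{2}}$
$X{\left(L \right)} = -24 + 2 L^{2}$ ($X{\left(L \right)} = \left(L^{2} + L^{2}\right) - 24 = 2 L^{2} - 24 = -24 + 2 L^{2}$)
$X^{2}{\left(U{\left(h,g{\left(-5,-2 \right)} \right)} \right)} = \left(-24 + 2 \left(-3\right)^{2}\right)^{2} = \left(-24 + 2 \cdot 9\right)^{2} = \left(-24 + 18\right)^{2} = \left(-6\right)^{2} = 36$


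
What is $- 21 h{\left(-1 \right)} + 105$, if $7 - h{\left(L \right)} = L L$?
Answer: $-21$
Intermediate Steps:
$h{\left(L \right)} = 7 - L^{2}$ ($h{\left(L \right)} = 7 - L L = 7 - L^{2}$)
$- 21 h{\left(-1 \right)} + 105 = - 21 \left(7 - \left(-1\right)^{2}\right) + 105 = - 21 \left(7 - 1\right) + 105 = \left(-21\right) 6 + 105 = -126 + 105 = -21$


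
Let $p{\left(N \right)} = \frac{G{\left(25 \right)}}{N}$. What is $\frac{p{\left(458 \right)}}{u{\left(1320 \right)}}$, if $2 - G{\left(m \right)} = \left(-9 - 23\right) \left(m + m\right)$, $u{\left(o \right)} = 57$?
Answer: $\frac{267}{4351} \approx 0.061365$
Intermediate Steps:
$G{\left(m \right)} = 2 + 64 m$ ($G{\left(m \right)} = 2 - \left(-9 - 23\right) \left(m + m\right) = 2 - - 32 \cdot 2 m = 2 - - 64 m = 2 + 64 m$)
$p{\left(N \right)} = \frac{1602}{N}$ ($p{\left(N \right)} = \frac{2 + 64 \cdot 25}{N} = \frac{2 + 1600}{N} = \frac{1602}{N}$)
$\frac{p{\left(458 \right)}}{u{\left(1320 \right)}} = \frac{1602 \cdot \frac{1}{458}}{57} = 1602 \cdot \frac{1}{458} \cdot \frac{1}{57} = \frac{801}{229} \cdot \frac{1}{57} = \frac{267}{4351}$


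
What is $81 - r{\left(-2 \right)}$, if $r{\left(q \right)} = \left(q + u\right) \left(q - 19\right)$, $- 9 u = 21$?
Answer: $-10$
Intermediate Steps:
$u = - \frac{7}{3}$ ($u = \left(- \frac{1}{9}\right) 21 = - \frac{7}{3} \approx -2.3333$)
$r{\left(q \right)} = \left(-19 + q\right) \left(- \frac{7}{3} + q\right)$ ($r{\left(q \right)} = \left(q - \frac{7}{3}\right) \left(q - 19\right) = \left(- \frac{7}{3} + q\right) \left(-19 + q\right) = \left(-19 + q\right) \left(- \frac{7}{3} + q\right)$)
$81 - r{\left(-2 \right)} = 81 - \left(\frac{133}{3} + \left(-2\right)^{2} - - \frac{128}{3}\right) = 81 - \left(\frac{133}{3} + 4 + \frac{128}{3}\right) = 81 - 91 = -10$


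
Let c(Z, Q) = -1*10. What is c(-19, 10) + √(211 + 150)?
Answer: 9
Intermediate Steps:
c(Z, Q) = -10
c(-19, 10) + √(211 + 150) = -10 + √(211 + 150) = -10 + √361 = -10 + 19 = 9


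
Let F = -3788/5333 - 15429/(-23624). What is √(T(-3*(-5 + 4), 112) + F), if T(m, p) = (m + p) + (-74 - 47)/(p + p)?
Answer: √88977897466420882906/881907544 ≈ 10.696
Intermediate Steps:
T(m, p) = m + p - 121/(2*p) (T(m, p) = (m + p) - 121*1/(2*p) = (m + p) - 121/(2*p) = m + p - 121/(2*p))
F = -7204855/125986792 (F = -3788*1/5333 - 15429*(-1/23624) = -3788/5333 + 15429/23624 = -7204855/125986792 ≈ -0.057187)
√(T(-3*(-5 + 4), 112) + F) = √((-3*(-5 + 4) + 112 - 121/2/112) - 7204855/125986792) = √((-3*(-1) + 112 - 121/2*1/112) - 7204855/125986792) = √((3 + 112 - 121/224) - 7204855/125986792) = √(25639/224 - 7204855/125986792) = √(403570184071/3527630176) = √88977897466420882906/881907544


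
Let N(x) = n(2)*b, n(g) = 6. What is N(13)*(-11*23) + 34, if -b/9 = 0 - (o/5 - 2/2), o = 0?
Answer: 13696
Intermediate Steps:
b = -9 (b = -9*(0 - (0/5 - 2/2)) = -9*(0 - (0*(⅕) - 2*½)) = -9*(0 - (0 - 1)) = -9*(0 - 1*(-1)) = -9*(0 + 1) = -9*1 = -9)
N(x) = -54 (N(x) = 6*(-9) = -54)
N(13)*(-11*23) + 34 = -(-594)*23 + 34 = -54*(-253) + 34 = 13662 + 34 = 13696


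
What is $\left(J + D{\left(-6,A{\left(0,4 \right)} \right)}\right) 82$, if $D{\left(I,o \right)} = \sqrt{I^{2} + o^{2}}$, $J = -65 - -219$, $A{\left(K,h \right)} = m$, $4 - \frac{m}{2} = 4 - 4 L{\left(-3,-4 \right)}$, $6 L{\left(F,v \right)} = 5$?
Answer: $12628 + \frac{164 \sqrt{181}}{3} \approx 13363.0$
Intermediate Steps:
$L{\left(F,v \right)} = \frac{5}{6}$ ($L{\left(F,v \right)} = \frac{1}{6} \cdot 5 = \frac{5}{6}$)
$m = \frac{20}{3}$ ($m = 8 - 2 \left(4 - \frac{10}{3}\right) = 8 - \frac{4}{3} = \frac{20}{3} \approx 6.6667$)
$A{\left(K,h \right)} = \frac{20}{3}$
$J = 154$ ($J = -65 + 219 = 154$)
$\left(J + D{\left(-6,A{\left(0,4 \right)} \right)}\right) 82 = \left(154 + \sqrt{\left(-6\right)^{2} + \left(\frac{20}{3}\right)^{2}}\right) 82 = \left(154 + \sqrt{36 + \frac{400}{9}}\right) 82 = \left(154 + \sqrt{\frac{724}{9}}\right) 82 = \left(154 + \frac{2 \sqrt{181}}{3}\right) 82 = 12628 + \frac{164 \sqrt{181}}{3}$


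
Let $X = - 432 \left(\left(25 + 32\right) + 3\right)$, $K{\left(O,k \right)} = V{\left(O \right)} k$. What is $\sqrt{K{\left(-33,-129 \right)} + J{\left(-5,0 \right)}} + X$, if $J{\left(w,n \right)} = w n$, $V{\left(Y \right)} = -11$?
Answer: $-25920 + \sqrt{1419} \approx -25882.0$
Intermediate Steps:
$J{\left(w,n \right)} = n w$
$K{\left(O,k \right)} = - 11 k$
$X = -25920$ ($X = - 432 \left(57 + 3\right) = \left(-432\right) 60 = -25920$)
$\sqrt{K{\left(-33,-129 \right)} + J{\left(-5,0 \right)}} + X = \sqrt{\left(-11\right) \left(-129\right) + 0 \left(-5\right)} - 25920 = \sqrt{1419 + 0} - 25920 = \sqrt{1419} - 25920 = -25920 + \sqrt{1419}$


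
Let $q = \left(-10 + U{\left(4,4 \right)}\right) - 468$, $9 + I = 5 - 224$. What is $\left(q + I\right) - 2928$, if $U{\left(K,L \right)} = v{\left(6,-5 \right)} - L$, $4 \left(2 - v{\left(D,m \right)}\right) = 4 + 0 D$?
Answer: $-3637$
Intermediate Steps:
$v{\left(D,m \right)} = 1$ ($v{\left(D,m \right)} = 2 - \frac{4 + 0 D}{4} = 2 - \frac{4 + 0}{4} = 2 - 1 = 1$)
$U{\left(K,L \right)} = 1 - L$
$I = -228$ ($I = -9 + \left(5 - 224\right) = -9 - 219 = -228$)
$q = -481$ ($q = \left(-10 + \left(1 - 4\right)\right) - 468 = \left(-10 - 3\right) - 468 = -13 - 468 = -481$)
$\left(q + I\right) - 2928 = \left(-481 - 228\right) - 2928 = -709 - 2928 = -3637$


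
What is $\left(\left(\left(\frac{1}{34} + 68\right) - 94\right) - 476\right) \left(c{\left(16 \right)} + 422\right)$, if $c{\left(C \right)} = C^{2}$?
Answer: $- \frac{5785713}{17} \approx -3.4034 \cdot 10^{5}$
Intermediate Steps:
$\left(\left(\left(\frac{1}{34} + 68\right) - 94\right) - 476\right) \left(c{\left(16 \right)} + 422\right) = \left(\left(\left(\frac{1}{34} + 68\right) - 94\right) - 476\right) \left(16^{2} + 422\right) = \left(\left(\left(\frac{1}{34} + 68\right) - 94\right) - 476\right) \left(256 + 422\right) = \left(\left(\frac{2313}{34} - 94\right) - 476\right) 678 = \left(- \frac{883}{34} - 476\right) 678 = \left(- \frac{17067}{34}\right) 678 = - \frac{5785713}{17}$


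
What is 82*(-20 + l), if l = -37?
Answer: -4674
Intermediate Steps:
82*(-20 + l) = 82*(-20 - 37) = 82*(-57) = -4674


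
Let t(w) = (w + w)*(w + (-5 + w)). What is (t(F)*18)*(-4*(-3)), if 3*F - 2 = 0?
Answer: -1056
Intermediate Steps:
F = ⅔ (F = ⅔ + (⅓)*0 = ⅔ + 0 = ⅔ ≈ 0.66667)
t(w) = 2*w*(-5 + 2*w) (t(w) = (2*w)*(-5 + 2*w) = 2*w*(-5 + 2*w))
(t(F)*18)*(-4*(-3)) = ((2*(⅔)*(-5 + 2*(⅔)))*18)*(-4*(-3)) = ((2*(⅔)*(-5 + 4/3))*18)*12 = ((2*(⅔)*(-11/3))*18)*12 = -44/9*18*12 = -88*12 = -1056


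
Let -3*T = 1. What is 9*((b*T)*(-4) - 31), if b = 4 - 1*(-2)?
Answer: -207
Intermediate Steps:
T = -1/3 (T = -1/3*1 = -1/3 ≈ -0.33333)
b = 6 (b = 4 + 2 = 6)
9*((b*T)*(-4) - 31) = 9*((6*(-1/3))*(-4) - 31) = 9*(-2*(-4) - 31) = 9*(8 - 31) = 9*(-23) = -207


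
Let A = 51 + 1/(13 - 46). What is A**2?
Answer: 2829124/1089 ≈ 2597.9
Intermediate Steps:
A = 1682/33 (A = 51 + 1/(-33) = 51 - 1/33 = 1682/33 ≈ 50.970)
A**2 = (1682/33)**2 = 2829124/1089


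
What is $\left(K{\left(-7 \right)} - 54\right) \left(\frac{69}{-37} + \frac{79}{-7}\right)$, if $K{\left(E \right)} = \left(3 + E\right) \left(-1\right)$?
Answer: $\frac{170300}{259} \approx 657.53$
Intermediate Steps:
$K{\left(E \right)} = -3 - E$
$\left(K{\left(-7 \right)} - 54\right) \left(\frac{69}{-37} + \frac{79}{-7}\right) = \left(\left(-3 - -7\right) - 54\right) \left(\frac{69}{-37} + \frac{79}{-7}\right) = \left(\left(-3 + 7\right) - 54\right) \left(69 \left(- \frac{1}{37}\right) + 79 \left(- \frac{1}{7}\right)\right) = \left(4 - 54\right) \left(- \frac{69}{37} - \frac{79}{7}\right) = \left(-50\right) \left(- \frac{3406}{259}\right) = \frac{170300}{259}$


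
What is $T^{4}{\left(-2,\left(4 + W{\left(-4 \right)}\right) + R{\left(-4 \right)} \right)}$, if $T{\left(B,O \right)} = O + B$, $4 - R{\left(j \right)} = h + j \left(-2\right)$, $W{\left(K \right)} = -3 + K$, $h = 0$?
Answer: $6561$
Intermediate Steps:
$R{\left(j \right)} = 4 + 2 j$ ($R{\left(j \right)} = 4 - \left(0 + j \left(-2\right)\right) = 4 - \left(0 - 2 j\right) = 4 - - 2 j = 4 + 2 j$)
$T{\left(B,O \right)} = B + O$
$T^{4}{\left(-2,\left(4 + W{\left(-4 \right)}\right) + R{\left(-4 \right)} \right)} = \left(-2 + \left(\left(4 - 7\right) + \left(4 + 2 \left(-4\right)\right)\right)\right)^{4} = \left(-2 + \left(\left(4 - 7\right) + \left(4 - 8\right)\right)\right)^{4} = \left(-2 - 7\right)^{4} = \left(-9\right)^{4} = 6561$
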